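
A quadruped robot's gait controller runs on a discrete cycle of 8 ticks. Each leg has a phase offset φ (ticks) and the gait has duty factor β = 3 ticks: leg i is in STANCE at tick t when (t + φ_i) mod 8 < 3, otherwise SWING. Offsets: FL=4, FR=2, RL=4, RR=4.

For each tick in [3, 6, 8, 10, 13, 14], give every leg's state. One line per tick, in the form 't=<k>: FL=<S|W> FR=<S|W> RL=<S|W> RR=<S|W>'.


t=3: phase=(7,5,7,7) vs β=3 → FL=W FR=W RL=W RR=W
t=6: phase=(2,0,2,2) vs β=3 → FL=S FR=S RL=S RR=S
t=8: phase=(4,2,4,4) vs β=3 → FL=W FR=S RL=W RR=W
t=10: phase=(6,4,6,6) vs β=3 → FL=W FR=W RL=W RR=W
t=13: phase=(1,7,1,1) vs β=3 → FL=S FR=W RL=S RR=S
t=14: phase=(2,0,2,2) vs β=3 → FL=S FR=S RL=S RR=S

t=3: FL=W FR=W RL=W RR=W
t=6: FL=S FR=S RL=S RR=S
t=8: FL=W FR=S RL=W RR=W
t=10: FL=W FR=W RL=W RR=W
t=13: FL=S FR=W RL=S RR=S
t=14: FL=S FR=S RL=S RR=S


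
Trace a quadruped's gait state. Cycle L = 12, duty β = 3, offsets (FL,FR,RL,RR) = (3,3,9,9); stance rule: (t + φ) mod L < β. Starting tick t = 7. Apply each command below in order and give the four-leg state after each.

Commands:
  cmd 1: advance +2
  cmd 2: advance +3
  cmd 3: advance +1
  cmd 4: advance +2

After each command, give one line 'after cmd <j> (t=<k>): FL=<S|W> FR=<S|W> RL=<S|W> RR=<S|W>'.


after cmd 1 (t=9): FL=S FR=S RL=W RR=W
after cmd 2 (t=12): FL=W FR=W RL=W RR=W
after cmd 3 (t=13): FL=W FR=W RL=W RR=W
after cmd 4 (t=15): FL=W FR=W RL=S RR=S

start t=7: FL=W FR=W RL=W RR=W
cmd 1: advance +2 → t=9, phase=(0,0,6,6) → FL=S FR=S RL=W RR=W
cmd 2: advance +3 → t=12, phase=(3,3,9,9) → FL=W FR=W RL=W RR=W
cmd 3: advance +1 → t=13, phase=(4,4,10,10) → FL=W FR=W RL=W RR=W
cmd 4: advance +2 → t=15, phase=(6,6,0,0) → FL=W FR=W RL=S RR=S


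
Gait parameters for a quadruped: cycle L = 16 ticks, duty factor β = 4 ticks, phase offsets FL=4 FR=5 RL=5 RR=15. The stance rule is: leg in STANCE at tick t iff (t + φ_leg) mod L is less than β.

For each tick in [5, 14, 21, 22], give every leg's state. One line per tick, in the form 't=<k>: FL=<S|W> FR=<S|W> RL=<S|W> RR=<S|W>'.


t=5: FL=W FR=W RL=W RR=W
t=14: FL=S FR=S RL=S RR=W
t=21: FL=W FR=W RL=W RR=W
t=22: FL=W FR=W RL=W RR=W

t=5: phase=(9,10,10,4) vs β=4 → FL=W FR=W RL=W RR=W
t=14: phase=(2,3,3,13) vs β=4 → FL=S FR=S RL=S RR=W
t=21: phase=(9,10,10,4) vs β=4 → FL=W FR=W RL=W RR=W
t=22: phase=(10,11,11,5) vs β=4 → FL=W FR=W RL=W RR=W


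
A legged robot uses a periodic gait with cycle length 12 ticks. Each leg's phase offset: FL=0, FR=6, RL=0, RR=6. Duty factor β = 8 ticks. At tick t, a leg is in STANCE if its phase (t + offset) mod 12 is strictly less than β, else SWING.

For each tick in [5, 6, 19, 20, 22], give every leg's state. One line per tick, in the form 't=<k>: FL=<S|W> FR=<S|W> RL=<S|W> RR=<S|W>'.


t=5: phase=(5,11,5,11) vs β=8 → FL=S FR=W RL=S RR=W
t=6: phase=(6,0,6,0) vs β=8 → FL=S FR=S RL=S RR=S
t=19: phase=(7,1,7,1) vs β=8 → FL=S FR=S RL=S RR=S
t=20: phase=(8,2,8,2) vs β=8 → FL=W FR=S RL=W RR=S
t=22: phase=(10,4,10,4) vs β=8 → FL=W FR=S RL=W RR=S

t=5: FL=S FR=W RL=S RR=W
t=6: FL=S FR=S RL=S RR=S
t=19: FL=S FR=S RL=S RR=S
t=20: FL=W FR=S RL=W RR=S
t=22: FL=W FR=S RL=W RR=S


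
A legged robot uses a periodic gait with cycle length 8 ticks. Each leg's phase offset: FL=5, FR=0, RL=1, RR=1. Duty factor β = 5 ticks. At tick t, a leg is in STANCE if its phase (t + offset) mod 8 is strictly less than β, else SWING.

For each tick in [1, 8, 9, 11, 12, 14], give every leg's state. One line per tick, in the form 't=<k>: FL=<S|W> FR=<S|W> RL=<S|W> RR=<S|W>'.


t=1: FL=W FR=S RL=S RR=S
t=8: FL=W FR=S RL=S RR=S
t=9: FL=W FR=S RL=S RR=S
t=11: FL=S FR=S RL=S RR=S
t=12: FL=S FR=S RL=W RR=W
t=14: FL=S FR=W RL=W RR=W

t=1: phase=(6,1,2,2) vs β=5 → FL=W FR=S RL=S RR=S
t=8: phase=(5,0,1,1) vs β=5 → FL=W FR=S RL=S RR=S
t=9: phase=(6,1,2,2) vs β=5 → FL=W FR=S RL=S RR=S
t=11: phase=(0,3,4,4) vs β=5 → FL=S FR=S RL=S RR=S
t=12: phase=(1,4,5,5) vs β=5 → FL=S FR=S RL=W RR=W
t=14: phase=(3,6,7,7) vs β=5 → FL=S FR=W RL=W RR=W


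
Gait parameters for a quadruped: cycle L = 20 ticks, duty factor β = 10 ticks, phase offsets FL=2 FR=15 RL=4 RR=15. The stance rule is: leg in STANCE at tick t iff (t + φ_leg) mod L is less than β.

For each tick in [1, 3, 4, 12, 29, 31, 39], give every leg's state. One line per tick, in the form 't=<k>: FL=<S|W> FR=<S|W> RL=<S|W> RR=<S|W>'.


t=1: FL=S FR=W RL=S RR=W
t=3: FL=S FR=W RL=S RR=W
t=4: FL=S FR=W RL=S RR=W
t=12: FL=W FR=S RL=W RR=S
t=29: FL=W FR=S RL=W RR=S
t=31: FL=W FR=S RL=W RR=S
t=39: FL=S FR=W RL=S RR=W

t=1: phase=(3,16,5,16) vs β=10 → FL=S FR=W RL=S RR=W
t=3: phase=(5,18,7,18) vs β=10 → FL=S FR=W RL=S RR=W
t=4: phase=(6,19,8,19) vs β=10 → FL=S FR=W RL=S RR=W
t=12: phase=(14,7,16,7) vs β=10 → FL=W FR=S RL=W RR=S
t=29: phase=(11,4,13,4) vs β=10 → FL=W FR=S RL=W RR=S
t=31: phase=(13,6,15,6) vs β=10 → FL=W FR=S RL=W RR=S
t=39: phase=(1,14,3,14) vs β=10 → FL=S FR=W RL=S RR=W


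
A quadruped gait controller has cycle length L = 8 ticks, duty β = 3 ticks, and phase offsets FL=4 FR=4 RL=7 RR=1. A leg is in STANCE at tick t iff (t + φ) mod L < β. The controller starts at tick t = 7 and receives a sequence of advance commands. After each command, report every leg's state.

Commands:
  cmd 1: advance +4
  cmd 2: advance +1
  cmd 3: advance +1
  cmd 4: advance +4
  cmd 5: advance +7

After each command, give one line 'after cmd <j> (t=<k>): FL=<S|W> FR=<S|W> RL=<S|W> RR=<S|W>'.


after cmd 1 (t=11): FL=W FR=W RL=S RR=W
after cmd 2 (t=12): FL=S FR=S RL=W RR=W
after cmd 3 (t=13): FL=S FR=S RL=W RR=W
after cmd 4 (t=17): FL=W FR=W RL=S RR=S
after cmd 5 (t=24): FL=W FR=W RL=W RR=S

start t=7: FL=W FR=W RL=W RR=S
cmd 1: advance +4 → t=11, phase=(7,7,2,4) → FL=W FR=W RL=S RR=W
cmd 2: advance +1 → t=12, phase=(0,0,3,5) → FL=S FR=S RL=W RR=W
cmd 3: advance +1 → t=13, phase=(1,1,4,6) → FL=S FR=S RL=W RR=W
cmd 4: advance +4 → t=17, phase=(5,5,0,2) → FL=W FR=W RL=S RR=S
cmd 5: advance +7 → t=24, phase=(4,4,7,1) → FL=W FR=W RL=W RR=S


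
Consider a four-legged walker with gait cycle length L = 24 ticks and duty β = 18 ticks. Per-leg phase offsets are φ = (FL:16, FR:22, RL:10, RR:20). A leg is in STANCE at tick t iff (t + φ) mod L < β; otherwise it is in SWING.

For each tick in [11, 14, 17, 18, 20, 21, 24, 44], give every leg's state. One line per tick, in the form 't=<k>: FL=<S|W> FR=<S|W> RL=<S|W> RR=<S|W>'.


t=11: phase=(3,9,21,7) vs β=18 → FL=S FR=S RL=W RR=S
t=14: phase=(6,12,0,10) vs β=18 → FL=S FR=S RL=S RR=S
t=17: phase=(9,15,3,13) vs β=18 → FL=S FR=S RL=S RR=S
t=18: phase=(10,16,4,14) vs β=18 → FL=S FR=S RL=S RR=S
t=20: phase=(12,18,6,16) vs β=18 → FL=S FR=W RL=S RR=S
t=21: phase=(13,19,7,17) vs β=18 → FL=S FR=W RL=S RR=S
t=24: phase=(16,22,10,20) vs β=18 → FL=S FR=W RL=S RR=W
t=44: phase=(12,18,6,16) vs β=18 → FL=S FR=W RL=S RR=S

t=11: FL=S FR=S RL=W RR=S
t=14: FL=S FR=S RL=S RR=S
t=17: FL=S FR=S RL=S RR=S
t=18: FL=S FR=S RL=S RR=S
t=20: FL=S FR=W RL=S RR=S
t=21: FL=S FR=W RL=S RR=S
t=24: FL=S FR=W RL=S RR=W
t=44: FL=S FR=W RL=S RR=S


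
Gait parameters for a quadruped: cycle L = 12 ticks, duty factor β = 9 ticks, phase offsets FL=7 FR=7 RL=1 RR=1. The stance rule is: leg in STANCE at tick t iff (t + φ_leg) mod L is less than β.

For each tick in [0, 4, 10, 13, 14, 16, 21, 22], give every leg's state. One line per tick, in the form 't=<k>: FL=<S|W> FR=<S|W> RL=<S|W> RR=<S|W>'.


t=0: FL=S FR=S RL=S RR=S
t=4: FL=W FR=W RL=S RR=S
t=10: FL=S FR=S RL=W RR=W
t=13: FL=S FR=S RL=S RR=S
t=14: FL=W FR=W RL=S RR=S
t=16: FL=W FR=W RL=S RR=S
t=21: FL=S FR=S RL=W RR=W
t=22: FL=S FR=S RL=W RR=W

t=0: phase=(7,7,1,1) vs β=9 → FL=S FR=S RL=S RR=S
t=4: phase=(11,11,5,5) vs β=9 → FL=W FR=W RL=S RR=S
t=10: phase=(5,5,11,11) vs β=9 → FL=S FR=S RL=W RR=W
t=13: phase=(8,8,2,2) vs β=9 → FL=S FR=S RL=S RR=S
t=14: phase=(9,9,3,3) vs β=9 → FL=W FR=W RL=S RR=S
t=16: phase=(11,11,5,5) vs β=9 → FL=W FR=W RL=S RR=S
t=21: phase=(4,4,10,10) vs β=9 → FL=S FR=S RL=W RR=W
t=22: phase=(5,5,11,11) vs β=9 → FL=S FR=S RL=W RR=W


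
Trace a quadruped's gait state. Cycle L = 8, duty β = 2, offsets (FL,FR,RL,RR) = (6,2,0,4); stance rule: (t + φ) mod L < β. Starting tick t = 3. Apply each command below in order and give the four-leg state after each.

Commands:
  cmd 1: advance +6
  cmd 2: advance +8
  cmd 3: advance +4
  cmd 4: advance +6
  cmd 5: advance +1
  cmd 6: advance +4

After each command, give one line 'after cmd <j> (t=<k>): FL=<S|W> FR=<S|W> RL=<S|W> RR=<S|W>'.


after cmd 1 (t=9): FL=W FR=W RL=S RR=W
after cmd 2 (t=17): FL=W FR=W RL=S RR=W
after cmd 3 (t=21): FL=W FR=W RL=W RR=S
after cmd 4 (t=27): FL=S FR=W RL=W RR=W
after cmd 5 (t=28): FL=W FR=W RL=W RR=S
after cmd 6 (t=32): FL=W FR=W RL=S RR=W

start t=3: FL=S FR=W RL=W RR=W
cmd 1: advance +6 → t=9, phase=(7,3,1,5) → FL=W FR=W RL=S RR=W
cmd 2: advance +8 → t=17, phase=(7,3,1,5) → FL=W FR=W RL=S RR=W
cmd 3: advance +4 → t=21, phase=(3,7,5,1) → FL=W FR=W RL=W RR=S
cmd 4: advance +6 → t=27, phase=(1,5,3,7) → FL=S FR=W RL=W RR=W
cmd 5: advance +1 → t=28, phase=(2,6,4,0) → FL=W FR=W RL=W RR=S
cmd 6: advance +4 → t=32, phase=(6,2,0,4) → FL=W FR=W RL=S RR=W


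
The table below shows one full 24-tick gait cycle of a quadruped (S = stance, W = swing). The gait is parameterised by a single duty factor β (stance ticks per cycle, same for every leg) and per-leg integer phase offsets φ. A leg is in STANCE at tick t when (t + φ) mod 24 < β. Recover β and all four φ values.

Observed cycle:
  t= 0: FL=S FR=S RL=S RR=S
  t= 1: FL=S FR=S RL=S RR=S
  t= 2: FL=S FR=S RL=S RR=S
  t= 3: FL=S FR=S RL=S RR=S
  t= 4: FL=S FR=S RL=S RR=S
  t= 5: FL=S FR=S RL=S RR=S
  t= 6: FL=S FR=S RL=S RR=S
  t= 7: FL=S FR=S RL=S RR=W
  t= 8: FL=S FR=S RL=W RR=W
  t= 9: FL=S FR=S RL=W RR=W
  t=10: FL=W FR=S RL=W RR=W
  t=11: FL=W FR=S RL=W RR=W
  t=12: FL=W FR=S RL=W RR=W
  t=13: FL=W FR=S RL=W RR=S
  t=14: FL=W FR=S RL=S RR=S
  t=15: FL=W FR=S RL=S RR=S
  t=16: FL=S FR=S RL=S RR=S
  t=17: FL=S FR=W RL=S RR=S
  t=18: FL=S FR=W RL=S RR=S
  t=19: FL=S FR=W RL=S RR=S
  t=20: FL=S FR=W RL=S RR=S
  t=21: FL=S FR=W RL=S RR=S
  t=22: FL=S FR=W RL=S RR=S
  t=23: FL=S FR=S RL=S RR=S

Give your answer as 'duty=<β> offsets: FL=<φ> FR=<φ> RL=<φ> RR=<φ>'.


duty=18 offsets: FL=8 FR=1 RL=10 RR=11

duty β = stance ticks per leg = 18
FL: stance ticks = 18; W→S at t=16 → φ=8
FR: stance ticks = 18; W→S at t=23 → φ=1
RL: stance ticks = 18; W→S at t=14 → φ=10
RR: stance ticks = 18; W→S at t=13 → φ=11


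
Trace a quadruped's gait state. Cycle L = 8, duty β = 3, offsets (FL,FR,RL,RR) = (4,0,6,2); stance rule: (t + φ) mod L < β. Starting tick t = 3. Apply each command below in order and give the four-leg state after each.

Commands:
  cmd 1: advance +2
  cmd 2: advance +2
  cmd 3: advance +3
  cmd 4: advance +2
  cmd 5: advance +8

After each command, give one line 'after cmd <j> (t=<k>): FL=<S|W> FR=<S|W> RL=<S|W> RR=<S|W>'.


start t=3: FL=W FR=W RL=S RR=W
cmd 1: advance +2 → t=5, phase=(1,5,3,7) → FL=S FR=W RL=W RR=W
cmd 2: advance +2 → t=7, phase=(3,7,5,1) → FL=W FR=W RL=W RR=S
cmd 3: advance +3 → t=10, phase=(6,2,0,4) → FL=W FR=S RL=S RR=W
cmd 4: advance +2 → t=12, phase=(0,4,2,6) → FL=S FR=W RL=S RR=W
cmd 5: advance +8 → t=20, phase=(0,4,2,6) → FL=S FR=W RL=S RR=W

after cmd 1 (t=5): FL=S FR=W RL=W RR=W
after cmd 2 (t=7): FL=W FR=W RL=W RR=S
after cmd 3 (t=10): FL=W FR=S RL=S RR=W
after cmd 4 (t=12): FL=S FR=W RL=S RR=W
after cmd 5 (t=20): FL=S FR=W RL=S RR=W


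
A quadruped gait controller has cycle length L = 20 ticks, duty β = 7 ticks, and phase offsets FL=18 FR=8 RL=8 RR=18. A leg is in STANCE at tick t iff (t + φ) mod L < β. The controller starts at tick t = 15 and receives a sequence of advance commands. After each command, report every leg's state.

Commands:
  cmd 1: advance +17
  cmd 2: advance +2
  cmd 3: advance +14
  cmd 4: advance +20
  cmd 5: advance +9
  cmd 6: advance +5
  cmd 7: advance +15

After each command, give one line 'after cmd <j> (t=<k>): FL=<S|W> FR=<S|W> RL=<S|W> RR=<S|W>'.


start t=15: FL=W FR=S RL=S RR=W
cmd 1: advance +17 → t=32, phase=(10,0,0,10) → FL=W FR=S RL=S RR=W
cmd 2: advance +2 → t=34, phase=(12,2,2,12) → FL=W FR=S RL=S RR=W
cmd 3: advance +14 → t=48, phase=(6,16,16,6) → FL=S FR=W RL=W RR=S
cmd 4: advance +20 → t=68, phase=(6,16,16,6) → FL=S FR=W RL=W RR=S
cmd 5: advance +9 → t=77, phase=(15,5,5,15) → FL=W FR=S RL=S RR=W
cmd 6: advance +5 → t=82, phase=(0,10,10,0) → FL=S FR=W RL=W RR=S
cmd 7: advance +15 → t=97, phase=(15,5,5,15) → FL=W FR=S RL=S RR=W

after cmd 1 (t=32): FL=W FR=S RL=S RR=W
after cmd 2 (t=34): FL=W FR=S RL=S RR=W
after cmd 3 (t=48): FL=S FR=W RL=W RR=S
after cmd 4 (t=68): FL=S FR=W RL=W RR=S
after cmd 5 (t=77): FL=W FR=S RL=S RR=W
after cmd 6 (t=82): FL=S FR=W RL=W RR=S
after cmd 7 (t=97): FL=W FR=S RL=S RR=W


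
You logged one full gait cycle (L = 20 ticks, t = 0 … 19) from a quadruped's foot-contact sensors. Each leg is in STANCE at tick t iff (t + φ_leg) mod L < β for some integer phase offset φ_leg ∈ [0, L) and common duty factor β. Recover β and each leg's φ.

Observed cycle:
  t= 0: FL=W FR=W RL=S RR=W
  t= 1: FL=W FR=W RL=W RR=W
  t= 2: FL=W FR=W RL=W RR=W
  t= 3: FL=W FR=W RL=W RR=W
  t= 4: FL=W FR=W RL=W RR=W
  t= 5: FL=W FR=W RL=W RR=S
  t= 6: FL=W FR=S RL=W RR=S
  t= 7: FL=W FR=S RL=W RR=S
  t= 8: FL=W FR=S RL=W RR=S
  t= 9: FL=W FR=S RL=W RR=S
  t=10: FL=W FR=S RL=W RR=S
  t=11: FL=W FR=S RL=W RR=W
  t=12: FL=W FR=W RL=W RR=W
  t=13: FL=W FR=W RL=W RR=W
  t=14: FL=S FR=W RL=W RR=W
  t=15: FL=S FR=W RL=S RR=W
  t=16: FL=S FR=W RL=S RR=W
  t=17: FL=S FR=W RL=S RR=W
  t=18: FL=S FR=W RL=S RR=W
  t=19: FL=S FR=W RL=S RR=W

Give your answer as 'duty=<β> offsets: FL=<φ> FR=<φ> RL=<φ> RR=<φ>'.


duty β = stance ticks per leg = 6
FL: stance ticks = 6; W→S at t=14 → φ=6
FR: stance ticks = 6; W→S at t=6 → φ=14
RL: stance ticks = 6; W→S at t=15 → φ=5
RR: stance ticks = 6; W→S at t=5 → φ=15

duty=6 offsets: FL=6 FR=14 RL=5 RR=15


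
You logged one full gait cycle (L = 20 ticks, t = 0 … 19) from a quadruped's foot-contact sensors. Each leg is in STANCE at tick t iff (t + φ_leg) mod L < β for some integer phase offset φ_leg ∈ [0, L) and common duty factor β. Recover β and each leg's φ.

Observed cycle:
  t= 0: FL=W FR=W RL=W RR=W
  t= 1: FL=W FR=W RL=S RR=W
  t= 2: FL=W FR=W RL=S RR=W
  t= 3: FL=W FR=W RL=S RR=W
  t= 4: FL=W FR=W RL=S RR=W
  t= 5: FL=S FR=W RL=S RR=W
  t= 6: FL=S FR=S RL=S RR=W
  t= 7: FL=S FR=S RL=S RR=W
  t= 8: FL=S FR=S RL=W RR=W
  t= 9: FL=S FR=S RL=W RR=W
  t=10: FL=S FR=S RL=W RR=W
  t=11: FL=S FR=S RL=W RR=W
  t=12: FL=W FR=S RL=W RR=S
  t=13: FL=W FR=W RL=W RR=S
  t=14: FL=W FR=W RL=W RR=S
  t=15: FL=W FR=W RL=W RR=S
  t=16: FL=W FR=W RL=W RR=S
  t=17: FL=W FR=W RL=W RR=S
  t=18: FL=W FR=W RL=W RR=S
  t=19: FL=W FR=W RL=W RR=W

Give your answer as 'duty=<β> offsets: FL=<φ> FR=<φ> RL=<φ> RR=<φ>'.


duty=7 offsets: FL=15 FR=14 RL=19 RR=8

duty β = stance ticks per leg = 7
FL: stance ticks = 7; W→S at t=5 → φ=15
FR: stance ticks = 7; W→S at t=6 → φ=14
RL: stance ticks = 7; W→S at t=1 → φ=19
RR: stance ticks = 7; W→S at t=12 → φ=8


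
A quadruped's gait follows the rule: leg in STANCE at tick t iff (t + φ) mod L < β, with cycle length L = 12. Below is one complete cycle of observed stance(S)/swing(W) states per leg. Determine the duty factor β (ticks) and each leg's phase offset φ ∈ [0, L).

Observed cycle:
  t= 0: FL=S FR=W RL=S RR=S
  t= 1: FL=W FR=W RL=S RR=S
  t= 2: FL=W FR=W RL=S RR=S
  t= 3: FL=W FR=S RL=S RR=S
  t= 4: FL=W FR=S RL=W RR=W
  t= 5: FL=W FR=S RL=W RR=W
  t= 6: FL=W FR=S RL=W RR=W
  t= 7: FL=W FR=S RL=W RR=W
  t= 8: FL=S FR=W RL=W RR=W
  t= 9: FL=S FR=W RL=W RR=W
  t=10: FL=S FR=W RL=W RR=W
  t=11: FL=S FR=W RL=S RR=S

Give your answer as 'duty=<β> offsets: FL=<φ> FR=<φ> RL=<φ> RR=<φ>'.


duty=5 offsets: FL=4 FR=9 RL=1 RR=1

duty β = stance ticks per leg = 5
FL: stance ticks = 5; W→S at t=8 → φ=4
FR: stance ticks = 5; W→S at t=3 → φ=9
RL: stance ticks = 5; W→S at t=11 → φ=1
RR: stance ticks = 5; W→S at t=11 → φ=1


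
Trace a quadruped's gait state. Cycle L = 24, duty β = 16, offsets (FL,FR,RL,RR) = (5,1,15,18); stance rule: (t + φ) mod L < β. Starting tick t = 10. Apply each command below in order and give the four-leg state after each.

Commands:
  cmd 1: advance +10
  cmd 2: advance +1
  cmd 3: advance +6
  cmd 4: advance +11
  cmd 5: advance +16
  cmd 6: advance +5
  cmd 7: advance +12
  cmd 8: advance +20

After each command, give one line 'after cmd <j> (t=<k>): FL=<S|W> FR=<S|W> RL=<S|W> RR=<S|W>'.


start t=10: FL=S FR=S RL=S RR=S
cmd 1: advance +10 → t=20, phase=(1,21,11,14) → FL=S FR=W RL=S RR=S
cmd 2: advance +1 → t=21, phase=(2,22,12,15) → FL=S FR=W RL=S RR=S
cmd 3: advance +6 → t=27, phase=(8,4,18,21) → FL=S FR=S RL=W RR=W
cmd 4: advance +11 → t=38, phase=(19,15,5,8) → FL=W FR=S RL=S RR=S
cmd 5: advance +16 → t=54, phase=(11,7,21,0) → FL=S FR=S RL=W RR=S
cmd 6: advance +5 → t=59, phase=(16,12,2,5) → FL=W FR=S RL=S RR=S
cmd 7: advance +12 → t=71, phase=(4,0,14,17) → FL=S FR=S RL=S RR=W
cmd 8: advance +20 → t=91, phase=(0,20,10,13) → FL=S FR=W RL=S RR=S

after cmd 1 (t=20): FL=S FR=W RL=S RR=S
after cmd 2 (t=21): FL=S FR=W RL=S RR=S
after cmd 3 (t=27): FL=S FR=S RL=W RR=W
after cmd 4 (t=38): FL=W FR=S RL=S RR=S
after cmd 5 (t=54): FL=S FR=S RL=W RR=S
after cmd 6 (t=59): FL=W FR=S RL=S RR=S
after cmd 7 (t=71): FL=S FR=S RL=S RR=W
after cmd 8 (t=91): FL=S FR=W RL=S RR=S


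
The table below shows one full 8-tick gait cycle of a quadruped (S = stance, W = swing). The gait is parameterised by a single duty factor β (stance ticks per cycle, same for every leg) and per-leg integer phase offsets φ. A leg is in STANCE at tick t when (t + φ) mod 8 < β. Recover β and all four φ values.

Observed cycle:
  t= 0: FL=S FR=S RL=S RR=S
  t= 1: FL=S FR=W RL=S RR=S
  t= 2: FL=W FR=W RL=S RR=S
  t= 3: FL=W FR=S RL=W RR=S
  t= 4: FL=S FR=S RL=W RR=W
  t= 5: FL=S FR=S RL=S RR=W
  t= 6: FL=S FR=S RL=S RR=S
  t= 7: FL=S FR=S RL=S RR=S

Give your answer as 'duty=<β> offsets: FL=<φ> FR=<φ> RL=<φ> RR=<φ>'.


duty=6 offsets: FL=4 FR=5 RL=3 RR=2

duty β = stance ticks per leg = 6
FL: stance ticks = 6; W→S at t=4 → φ=4
FR: stance ticks = 6; W→S at t=3 → φ=5
RL: stance ticks = 6; W→S at t=5 → φ=3
RR: stance ticks = 6; W→S at t=6 → φ=2


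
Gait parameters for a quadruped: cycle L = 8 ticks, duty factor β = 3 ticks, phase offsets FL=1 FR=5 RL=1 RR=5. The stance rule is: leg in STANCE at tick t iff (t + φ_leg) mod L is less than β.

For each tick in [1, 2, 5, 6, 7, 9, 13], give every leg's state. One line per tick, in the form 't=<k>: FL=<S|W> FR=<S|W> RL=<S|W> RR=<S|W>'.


t=1: FL=S FR=W RL=S RR=W
t=2: FL=W FR=W RL=W RR=W
t=5: FL=W FR=S RL=W RR=S
t=6: FL=W FR=W RL=W RR=W
t=7: FL=S FR=W RL=S RR=W
t=9: FL=S FR=W RL=S RR=W
t=13: FL=W FR=S RL=W RR=S

t=1: phase=(2,6,2,6) vs β=3 → FL=S FR=W RL=S RR=W
t=2: phase=(3,7,3,7) vs β=3 → FL=W FR=W RL=W RR=W
t=5: phase=(6,2,6,2) vs β=3 → FL=W FR=S RL=W RR=S
t=6: phase=(7,3,7,3) vs β=3 → FL=W FR=W RL=W RR=W
t=7: phase=(0,4,0,4) vs β=3 → FL=S FR=W RL=S RR=W
t=9: phase=(2,6,2,6) vs β=3 → FL=S FR=W RL=S RR=W
t=13: phase=(6,2,6,2) vs β=3 → FL=W FR=S RL=W RR=S


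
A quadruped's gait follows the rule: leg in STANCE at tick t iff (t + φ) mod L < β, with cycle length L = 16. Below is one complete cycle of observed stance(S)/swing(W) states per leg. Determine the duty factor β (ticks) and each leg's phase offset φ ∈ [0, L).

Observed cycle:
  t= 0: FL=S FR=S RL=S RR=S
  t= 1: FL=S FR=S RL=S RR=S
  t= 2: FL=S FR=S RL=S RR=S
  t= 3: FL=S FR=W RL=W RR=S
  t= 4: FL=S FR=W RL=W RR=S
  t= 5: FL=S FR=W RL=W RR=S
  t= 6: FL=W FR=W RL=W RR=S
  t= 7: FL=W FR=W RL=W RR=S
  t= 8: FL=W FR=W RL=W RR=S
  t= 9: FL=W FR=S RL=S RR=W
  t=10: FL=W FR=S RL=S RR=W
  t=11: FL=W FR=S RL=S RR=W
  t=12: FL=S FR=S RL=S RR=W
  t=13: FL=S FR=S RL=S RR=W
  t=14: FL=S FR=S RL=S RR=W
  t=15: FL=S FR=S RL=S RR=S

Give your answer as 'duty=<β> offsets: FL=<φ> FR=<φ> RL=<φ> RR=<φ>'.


duty=10 offsets: FL=4 FR=7 RL=7 RR=1

duty β = stance ticks per leg = 10
FL: stance ticks = 10; W→S at t=12 → φ=4
FR: stance ticks = 10; W→S at t=9 → φ=7
RL: stance ticks = 10; W→S at t=9 → φ=7
RR: stance ticks = 10; W→S at t=15 → φ=1


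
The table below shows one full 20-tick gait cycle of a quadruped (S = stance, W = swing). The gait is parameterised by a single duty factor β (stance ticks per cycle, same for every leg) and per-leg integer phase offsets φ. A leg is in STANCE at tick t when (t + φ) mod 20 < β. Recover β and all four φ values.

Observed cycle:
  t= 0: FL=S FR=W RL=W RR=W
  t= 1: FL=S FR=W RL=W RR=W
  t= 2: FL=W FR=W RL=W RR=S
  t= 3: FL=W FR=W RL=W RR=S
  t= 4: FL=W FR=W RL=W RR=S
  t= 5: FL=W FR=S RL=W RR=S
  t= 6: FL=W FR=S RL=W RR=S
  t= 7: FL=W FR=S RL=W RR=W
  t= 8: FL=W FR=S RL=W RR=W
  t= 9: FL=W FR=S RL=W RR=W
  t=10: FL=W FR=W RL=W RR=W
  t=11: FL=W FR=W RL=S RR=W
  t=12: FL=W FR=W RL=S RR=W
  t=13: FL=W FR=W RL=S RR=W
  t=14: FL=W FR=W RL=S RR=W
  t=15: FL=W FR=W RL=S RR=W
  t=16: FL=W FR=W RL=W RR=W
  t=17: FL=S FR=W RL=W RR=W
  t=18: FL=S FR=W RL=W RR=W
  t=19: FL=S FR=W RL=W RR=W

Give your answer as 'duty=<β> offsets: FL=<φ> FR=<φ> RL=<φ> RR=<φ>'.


duty=5 offsets: FL=3 FR=15 RL=9 RR=18

duty β = stance ticks per leg = 5
FL: stance ticks = 5; W→S at t=17 → φ=3
FR: stance ticks = 5; W→S at t=5 → φ=15
RL: stance ticks = 5; W→S at t=11 → φ=9
RR: stance ticks = 5; W→S at t=2 → φ=18


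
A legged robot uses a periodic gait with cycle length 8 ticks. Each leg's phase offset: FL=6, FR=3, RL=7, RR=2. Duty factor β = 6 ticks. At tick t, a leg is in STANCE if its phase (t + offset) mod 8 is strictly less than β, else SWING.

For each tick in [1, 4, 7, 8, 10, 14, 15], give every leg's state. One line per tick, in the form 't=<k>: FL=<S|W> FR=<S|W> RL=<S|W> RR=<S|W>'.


t=1: FL=W FR=S RL=S RR=S
t=4: FL=S FR=W RL=S RR=W
t=7: FL=S FR=S RL=W RR=S
t=8: FL=W FR=S RL=W RR=S
t=10: FL=S FR=S RL=S RR=S
t=14: FL=S FR=S RL=S RR=S
t=15: FL=S FR=S RL=W RR=S

t=1: phase=(7,4,0,3) vs β=6 → FL=W FR=S RL=S RR=S
t=4: phase=(2,7,3,6) vs β=6 → FL=S FR=W RL=S RR=W
t=7: phase=(5,2,6,1) vs β=6 → FL=S FR=S RL=W RR=S
t=8: phase=(6,3,7,2) vs β=6 → FL=W FR=S RL=W RR=S
t=10: phase=(0,5,1,4) vs β=6 → FL=S FR=S RL=S RR=S
t=14: phase=(4,1,5,0) vs β=6 → FL=S FR=S RL=S RR=S
t=15: phase=(5,2,6,1) vs β=6 → FL=S FR=S RL=W RR=S


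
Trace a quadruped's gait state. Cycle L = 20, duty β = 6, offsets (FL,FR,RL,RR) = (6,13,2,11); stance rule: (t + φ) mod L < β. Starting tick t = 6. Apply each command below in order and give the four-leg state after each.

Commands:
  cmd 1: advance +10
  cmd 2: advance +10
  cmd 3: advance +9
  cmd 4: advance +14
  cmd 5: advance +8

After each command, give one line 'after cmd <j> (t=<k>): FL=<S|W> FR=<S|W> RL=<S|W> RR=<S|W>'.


after cmd 1 (t=16): FL=S FR=W RL=W RR=W
after cmd 2 (t=26): FL=W FR=W RL=W RR=W
after cmd 3 (t=35): FL=S FR=W RL=W RR=W
after cmd 4 (t=49): FL=W FR=S RL=W RR=S
after cmd 5 (t=57): FL=S FR=W RL=W RR=W

start t=6: FL=W FR=W RL=W RR=W
cmd 1: advance +10 → t=16, phase=(2,9,18,7) → FL=S FR=W RL=W RR=W
cmd 2: advance +10 → t=26, phase=(12,19,8,17) → FL=W FR=W RL=W RR=W
cmd 3: advance +9 → t=35, phase=(1,8,17,6) → FL=S FR=W RL=W RR=W
cmd 4: advance +14 → t=49, phase=(15,2,11,0) → FL=W FR=S RL=W RR=S
cmd 5: advance +8 → t=57, phase=(3,10,19,8) → FL=S FR=W RL=W RR=W


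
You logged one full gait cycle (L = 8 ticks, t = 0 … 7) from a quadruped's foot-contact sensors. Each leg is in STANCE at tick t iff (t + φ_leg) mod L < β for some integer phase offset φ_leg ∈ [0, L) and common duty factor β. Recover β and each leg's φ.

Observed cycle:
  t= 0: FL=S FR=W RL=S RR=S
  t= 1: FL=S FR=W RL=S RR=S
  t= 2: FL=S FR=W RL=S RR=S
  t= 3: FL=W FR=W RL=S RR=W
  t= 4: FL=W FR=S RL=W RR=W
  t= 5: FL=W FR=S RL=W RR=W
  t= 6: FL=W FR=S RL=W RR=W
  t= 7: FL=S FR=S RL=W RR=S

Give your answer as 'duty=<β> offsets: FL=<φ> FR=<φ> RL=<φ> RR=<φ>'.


duty=4 offsets: FL=1 FR=4 RL=0 RR=1

duty β = stance ticks per leg = 4
FL: stance ticks = 4; W→S at t=7 → φ=1
FR: stance ticks = 4; W→S at t=4 → φ=4
RL: stance ticks = 4; W→S at t=0 → φ=0
RR: stance ticks = 4; W→S at t=7 → φ=1


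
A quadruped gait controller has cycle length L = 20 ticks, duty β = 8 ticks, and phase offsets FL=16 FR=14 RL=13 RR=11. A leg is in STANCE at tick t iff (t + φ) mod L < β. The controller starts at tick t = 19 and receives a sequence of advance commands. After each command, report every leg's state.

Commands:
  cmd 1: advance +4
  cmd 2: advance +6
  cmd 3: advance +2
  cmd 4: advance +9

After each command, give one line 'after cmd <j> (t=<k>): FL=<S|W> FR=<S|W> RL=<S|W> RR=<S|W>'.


start t=19: FL=W FR=W RL=W RR=W
cmd 1: advance +4 → t=23, phase=(19,17,16,14) → FL=W FR=W RL=W RR=W
cmd 2: advance +6 → t=29, phase=(5,3,2,0) → FL=S FR=S RL=S RR=S
cmd 3: advance +2 → t=31, phase=(7,5,4,2) → FL=S FR=S RL=S RR=S
cmd 4: advance +9 → t=40, phase=(16,14,13,11) → FL=W FR=W RL=W RR=W

after cmd 1 (t=23): FL=W FR=W RL=W RR=W
after cmd 2 (t=29): FL=S FR=S RL=S RR=S
after cmd 3 (t=31): FL=S FR=S RL=S RR=S
after cmd 4 (t=40): FL=W FR=W RL=W RR=W


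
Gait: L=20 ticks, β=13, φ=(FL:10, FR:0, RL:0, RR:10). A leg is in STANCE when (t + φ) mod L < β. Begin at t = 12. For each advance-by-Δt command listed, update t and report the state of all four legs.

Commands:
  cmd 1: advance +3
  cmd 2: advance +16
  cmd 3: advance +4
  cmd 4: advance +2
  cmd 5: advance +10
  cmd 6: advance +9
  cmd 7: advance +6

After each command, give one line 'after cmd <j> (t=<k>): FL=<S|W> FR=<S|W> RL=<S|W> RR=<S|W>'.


start t=12: FL=S FR=S RL=S RR=S
cmd 1: advance +3 → t=15, phase=(5,15,15,5) → FL=S FR=W RL=W RR=S
cmd 2: advance +16 → t=31, phase=(1,11,11,1) → FL=S FR=S RL=S RR=S
cmd 3: advance +4 → t=35, phase=(5,15,15,5) → FL=S FR=W RL=W RR=S
cmd 4: advance +2 → t=37, phase=(7,17,17,7) → FL=S FR=W RL=W RR=S
cmd 5: advance +10 → t=47, phase=(17,7,7,17) → FL=W FR=S RL=S RR=W
cmd 6: advance +9 → t=56, phase=(6,16,16,6) → FL=S FR=W RL=W RR=S
cmd 7: advance +6 → t=62, phase=(12,2,2,12) → FL=S FR=S RL=S RR=S

after cmd 1 (t=15): FL=S FR=W RL=W RR=S
after cmd 2 (t=31): FL=S FR=S RL=S RR=S
after cmd 3 (t=35): FL=S FR=W RL=W RR=S
after cmd 4 (t=37): FL=S FR=W RL=W RR=S
after cmd 5 (t=47): FL=W FR=S RL=S RR=W
after cmd 6 (t=56): FL=S FR=W RL=W RR=S
after cmd 7 (t=62): FL=S FR=S RL=S RR=S


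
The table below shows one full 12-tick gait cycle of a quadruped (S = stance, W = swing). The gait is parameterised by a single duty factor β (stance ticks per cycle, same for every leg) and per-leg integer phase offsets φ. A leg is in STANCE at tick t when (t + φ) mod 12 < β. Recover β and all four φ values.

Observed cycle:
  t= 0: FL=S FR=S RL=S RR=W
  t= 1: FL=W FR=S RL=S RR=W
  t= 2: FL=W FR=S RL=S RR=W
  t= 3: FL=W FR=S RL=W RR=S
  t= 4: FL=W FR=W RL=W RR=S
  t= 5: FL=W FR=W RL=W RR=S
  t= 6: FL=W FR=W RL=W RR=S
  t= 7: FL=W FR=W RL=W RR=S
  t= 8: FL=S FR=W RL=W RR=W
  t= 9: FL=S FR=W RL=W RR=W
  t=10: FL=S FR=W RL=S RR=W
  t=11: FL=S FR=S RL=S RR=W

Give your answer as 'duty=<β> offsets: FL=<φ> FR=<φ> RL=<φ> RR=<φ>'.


duty β = stance ticks per leg = 5
FL: stance ticks = 5; W→S at t=8 → φ=4
FR: stance ticks = 5; W→S at t=11 → φ=1
RL: stance ticks = 5; W→S at t=10 → φ=2
RR: stance ticks = 5; W→S at t=3 → φ=9

duty=5 offsets: FL=4 FR=1 RL=2 RR=9


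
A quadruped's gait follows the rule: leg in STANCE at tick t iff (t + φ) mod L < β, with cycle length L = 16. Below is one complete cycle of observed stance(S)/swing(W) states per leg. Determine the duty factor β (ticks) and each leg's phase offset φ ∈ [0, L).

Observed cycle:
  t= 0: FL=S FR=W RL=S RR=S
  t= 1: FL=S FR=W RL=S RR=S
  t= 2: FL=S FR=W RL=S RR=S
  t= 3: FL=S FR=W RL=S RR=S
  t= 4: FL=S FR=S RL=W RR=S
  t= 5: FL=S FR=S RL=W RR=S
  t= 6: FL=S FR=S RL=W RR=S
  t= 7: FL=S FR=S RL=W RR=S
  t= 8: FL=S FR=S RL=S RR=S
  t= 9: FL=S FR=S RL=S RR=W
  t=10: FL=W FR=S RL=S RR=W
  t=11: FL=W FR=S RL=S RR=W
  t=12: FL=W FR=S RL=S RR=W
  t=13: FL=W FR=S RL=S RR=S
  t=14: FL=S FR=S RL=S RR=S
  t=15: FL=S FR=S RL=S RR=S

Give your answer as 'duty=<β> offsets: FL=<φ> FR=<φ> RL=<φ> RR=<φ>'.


duty β = stance ticks per leg = 12
FL: stance ticks = 12; W→S at t=14 → φ=2
FR: stance ticks = 12; W→S at t=4 → φ=12
RL: stance ticks = 12; W→S at t=8 → φ=8
RR: stance ticks = 12; W→S at t=13 → φ=3

duty=12 offsets: FL=2 FR=12 RL=8 RR=3


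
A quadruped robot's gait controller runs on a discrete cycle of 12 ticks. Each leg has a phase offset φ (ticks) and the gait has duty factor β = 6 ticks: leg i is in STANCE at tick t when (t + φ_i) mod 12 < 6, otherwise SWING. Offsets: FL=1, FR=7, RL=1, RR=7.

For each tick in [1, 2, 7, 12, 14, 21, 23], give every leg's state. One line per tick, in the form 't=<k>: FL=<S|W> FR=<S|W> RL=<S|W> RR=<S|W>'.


t=1: phase=(2,8,2,8) vs β=6 → FL=S FR=W RL=S RR=W
t=2: phase=(3,9,3,9) vs β=6 → FL=S FR=W RL=S RR=W
t=7: phase=(8,2,8,2) vs β=6 → FL=W FR=S RL=W RR=S
t=12: phase=(1,7,1,7) vs β=6 → FL=S FR=W RL=S RR=W
t=14: phase=(3,9,3,9) vs β=6 → FL=S FR=W RL=S RR=W
t=21: phase=(10,4,10,4) vs β=6 → FL=W FR=S RL=W RR=S
t=23: phase=(0,6,0,6) vs β=6 → FL=S FR=W RL=S RR=W

t=1: FL=S FR=W RL=S RR=W
t=2: FL=S FR=W RL=S RR=W
t=7: FL=W FR=S RL=W RR=S
t=12: FL=S FR=W RL=S RR=W
t=14: FL=S FR=W RL=S RR=W
t=21: FL=W FR=S RL=W RR=S
t=23: FL=S FR=W RL=S RR=W


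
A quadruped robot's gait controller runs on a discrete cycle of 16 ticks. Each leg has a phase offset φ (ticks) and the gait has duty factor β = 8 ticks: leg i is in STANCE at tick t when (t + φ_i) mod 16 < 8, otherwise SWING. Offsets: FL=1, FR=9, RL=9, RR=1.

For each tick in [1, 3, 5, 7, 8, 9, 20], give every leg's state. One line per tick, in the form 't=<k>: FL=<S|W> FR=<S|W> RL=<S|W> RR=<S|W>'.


t=1: phase=(2,10,10,2) vs β=8 → FL=S FR=W RL=W RR=S
t=3: phase=(4,12,12,4) vs β=8 → FL=S FR=W RL=W RR=S
t=5: phase=(6,14,14,6) vs β=8 → FL=S FR=W RL=W RR=S
t=7: phase=(8,0,0,8) vs β=8 → FL=W FR=S RL=S RR=W
t=8: phase=(9,1,1,9) vs β=8 → FL=W FR=S RL=S RR=W
t=9: phase=(10,2,2,10) vs β=8 → FL=W FR=S RL=S RR=W
t=20: phase=(5,13,13,5) vs β=8 → FL=S FR=W RL=W RR=S

t=1: FL=S FR=W RL=W RR=S
t=3: FL=S FR=W RL=W RR=S
t=5: FL=S FR=W RL=W RR=S
t=7: FL=W FR=S RL=S RR=W
t=8: FL=W FR=S RL=S RR=W
t=9: FL=W FR=S RL=S RR=W
t=20: FL=S FR=W RL=W RR=S


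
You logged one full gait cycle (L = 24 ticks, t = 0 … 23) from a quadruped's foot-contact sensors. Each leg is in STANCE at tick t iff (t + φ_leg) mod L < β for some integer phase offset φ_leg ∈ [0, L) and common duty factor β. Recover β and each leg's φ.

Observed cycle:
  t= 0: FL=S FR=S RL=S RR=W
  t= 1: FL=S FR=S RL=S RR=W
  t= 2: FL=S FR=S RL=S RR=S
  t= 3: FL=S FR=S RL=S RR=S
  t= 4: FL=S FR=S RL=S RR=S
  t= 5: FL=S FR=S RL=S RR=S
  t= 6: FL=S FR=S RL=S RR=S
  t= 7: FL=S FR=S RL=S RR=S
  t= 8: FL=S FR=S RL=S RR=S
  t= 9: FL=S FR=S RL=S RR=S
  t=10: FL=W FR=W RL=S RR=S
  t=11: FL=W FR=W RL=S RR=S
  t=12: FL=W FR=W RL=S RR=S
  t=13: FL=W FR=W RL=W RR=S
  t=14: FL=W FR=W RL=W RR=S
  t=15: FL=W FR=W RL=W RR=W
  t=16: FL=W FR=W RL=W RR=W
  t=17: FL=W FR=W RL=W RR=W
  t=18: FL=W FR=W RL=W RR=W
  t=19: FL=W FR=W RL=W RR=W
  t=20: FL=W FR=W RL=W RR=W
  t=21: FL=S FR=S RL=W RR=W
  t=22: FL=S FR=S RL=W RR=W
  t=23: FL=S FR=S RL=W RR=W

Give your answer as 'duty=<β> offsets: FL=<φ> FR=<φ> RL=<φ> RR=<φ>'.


duty=13 offsets: FL=3 FR=3 RL=0 RR=22

duty β = stance ticks per leg = 13
FL: stance ticks = 13; W→S at t=21 → φ=3
FR: stance ticks = 13; W→S at t=21 → φ=3
RL: stance ticks = 13; W→S at t=0 → φ=0
RR: stance ticks = 13; W→S at t=2 → φ=22


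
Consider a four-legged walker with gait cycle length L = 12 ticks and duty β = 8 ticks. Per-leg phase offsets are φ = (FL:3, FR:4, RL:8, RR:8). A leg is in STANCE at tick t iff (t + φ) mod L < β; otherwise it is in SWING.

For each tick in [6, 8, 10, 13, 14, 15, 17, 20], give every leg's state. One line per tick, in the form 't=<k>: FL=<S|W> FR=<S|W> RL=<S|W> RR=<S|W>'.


t=6: FL=W FR=W RL=S RR=S
t=8: FL=W FR=S RL=S RR=S
t=10: FL=S FR=S RL=S RR=S
t=13: FL=S FR=S RL=W RR=W
t=14: FL=S FR=S RL=W RR=W
t=15: FL=S FR=S RL=W RR=W
t=17: FL=W FR=W RL=S RR=S
t=20: FL=W FR=S RL=S RR=S

t=6: phase=(9,10,2,2) vs β=8 → FL=W FR=W RL=S RR=S
t=8: phase=(11,0,4,4) vs β=8 → FL=W FR=S RL=S RR=S
t=10: phase=(1,2,6,6) vs β=8 → FL=S FR=S RL=S RR=S
t=13: phase=(4,5,9,9) vs β=8 → FL=S FR=S RL=W RR=W
t=14: phase=(5,6,10,10) vs β=8 → FL=S FR=S RL=W RR=W
t=15: phase=(6,7,11,11) vs β=8 → FL=S FR=S RL=W RR=W
t=17: phase=(8,9,1,1) vs β=8 → FL=W FR=W RL=S RR=S
t=20: phase=(11,0,4,4) vs β=8 → FL=W FR=S RL=S RR=S


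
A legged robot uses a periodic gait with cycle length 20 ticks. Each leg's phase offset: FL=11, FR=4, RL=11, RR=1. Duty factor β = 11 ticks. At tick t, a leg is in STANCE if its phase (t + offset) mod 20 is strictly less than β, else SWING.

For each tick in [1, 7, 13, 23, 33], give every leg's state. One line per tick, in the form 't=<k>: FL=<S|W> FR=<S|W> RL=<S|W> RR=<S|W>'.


t=1: FL=W FR=S RL=W RR=S
t=7: FL=W FR=W RL=W RR=S
t=13: FL=S FR=W RL=S RR=W
t=23: FL=W FR=S RL=W RR=S
t=33: FL=S FR=W RL=S RR=W

t=1: phase=(12,5,12,2) vs β=11 → FL=W FR=S RL=W RR=S
t=7: phase=(18,11,18,8) vs β=11 → FL=W FR=W RL=W RR=S
t=13: phase=(4,17,4,14) vs β=11 → FL=S FR=W RL=S RR=W
t=23: phase=(14,7,14,4) vs β=11 → FL=W FR=S RL=W RR=S
t=33: phase=(4,17,4,14) vs β=11 → FL=S FR=W RL=S RR=W


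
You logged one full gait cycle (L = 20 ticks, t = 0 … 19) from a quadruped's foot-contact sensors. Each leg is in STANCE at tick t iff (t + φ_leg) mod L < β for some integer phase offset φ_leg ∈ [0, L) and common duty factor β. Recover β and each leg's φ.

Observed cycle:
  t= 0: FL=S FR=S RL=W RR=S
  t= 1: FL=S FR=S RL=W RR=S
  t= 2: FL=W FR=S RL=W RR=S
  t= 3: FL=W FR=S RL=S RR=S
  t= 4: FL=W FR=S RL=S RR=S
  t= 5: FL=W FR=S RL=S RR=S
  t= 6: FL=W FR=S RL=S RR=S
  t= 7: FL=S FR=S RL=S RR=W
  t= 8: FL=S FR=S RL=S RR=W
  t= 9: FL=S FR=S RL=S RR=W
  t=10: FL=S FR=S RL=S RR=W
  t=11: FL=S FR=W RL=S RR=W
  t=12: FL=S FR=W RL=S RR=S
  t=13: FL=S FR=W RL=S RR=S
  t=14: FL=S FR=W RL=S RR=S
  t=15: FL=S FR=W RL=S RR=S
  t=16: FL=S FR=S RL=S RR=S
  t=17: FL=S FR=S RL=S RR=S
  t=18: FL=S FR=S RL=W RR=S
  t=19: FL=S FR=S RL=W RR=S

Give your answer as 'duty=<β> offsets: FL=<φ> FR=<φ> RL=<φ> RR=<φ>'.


duty β = stance ticks per leg = 15
FL: stance ticks = 15; W→S at t=7 → φ=13
FR: stance ticks = 15; W→S at t=16 → φ=4
RL: stance ticks = 15; W→S at t=3 → φ=17
RR: stance ticks = 15; W→S at t=12 → φ=8

duty=15 offsets: FL=13 FR=4 RL=17 RR=8


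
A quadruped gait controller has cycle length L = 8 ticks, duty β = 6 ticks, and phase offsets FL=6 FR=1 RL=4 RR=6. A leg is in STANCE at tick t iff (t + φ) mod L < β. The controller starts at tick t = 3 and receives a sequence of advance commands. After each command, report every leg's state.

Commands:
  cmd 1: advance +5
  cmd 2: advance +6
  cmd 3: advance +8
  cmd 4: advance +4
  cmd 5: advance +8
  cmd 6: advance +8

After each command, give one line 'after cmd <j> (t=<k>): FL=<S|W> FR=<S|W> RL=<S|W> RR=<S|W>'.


after cmd 1 (t=8): FL=W FR=S RL=S RR=W
after cmd 2 (t=14): FL=S FR=W RL=S RR=S
after cmd 3 (t=22): FL=S FR=W RL=S RR=S
after cmd 4 (t=26): FL=S FR=S RL=W RR=S
after cmd 5 (t=34): FL=S FR=S RL=W RR=S
after cmd 6 (t=42): FL=S FR=S RL=W RR=S

start t=3: FL=S FR=S RL=W RR=S
cmd 1: advance +5 → t=8, phase=(6,1,4,6) → FL=W FR=S RL=S RR=W
cmd 2: advance +6 → t=14, phase=(4,7,2,4) → FL=S FR=W RL=S RR=S
cmd 3: advance +8 → t=22, phase=(4,7,2,4) → FL=S FR=W RL=S RR=S
cmd 4: advance +4 → t=26, phase=(0,3,6,0) → FL=S FR=S RL=W RR=S
cmd 5: advance +8 → t=34, phase=(0,3,6,0) → FL=S FR=S RL=W RR=S
cmd 6: advance +8 → t=42, phase=(0,3,6,0) → FL=S FR=S RL=W RR=S


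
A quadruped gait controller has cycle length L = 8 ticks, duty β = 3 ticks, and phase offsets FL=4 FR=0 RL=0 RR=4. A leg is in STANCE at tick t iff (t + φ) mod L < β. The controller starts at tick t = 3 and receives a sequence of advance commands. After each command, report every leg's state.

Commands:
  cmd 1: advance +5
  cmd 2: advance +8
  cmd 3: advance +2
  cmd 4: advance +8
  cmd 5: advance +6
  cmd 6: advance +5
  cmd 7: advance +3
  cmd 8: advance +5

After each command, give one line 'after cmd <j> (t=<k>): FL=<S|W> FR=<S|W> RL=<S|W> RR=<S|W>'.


start t=3: FL=W FR=W RL=W RR=W
cmd 1: advance +5 → t=8, phase=(4,0,0,4) → FL=W FR=S RL=S RR=W
cmd 2: advance +8 → t=16, phase=(4,0,0,4) → FL=W FR=S RL=S RR=W
cmd 3: advance +2 → t=18, phase=(6,2,2,6) → FL=W FR=S RL=S RR=W
cmd 4: advance +8 → t=26, phase=(6,2,2,6) → FL=W FR=S RL=S RR=W
cmd 5: advance +6 → t=32, phase=(4,0,0,4) → FL=W FR=S RL=S RR=W
cmd 6: advance +5 → t=37, phase=(1,5,5,1) → FL=S FR=W RL=W RR=S
cmd 7: advance +3 → t=40, phase=(4,0,0,4) → FL=W FR=S RL=S RR=W
cmd 8: advance +5 → t=45, phase=(1,5,5,1) → FL=S FR=W RL=W RR=S

after cmd 1 (t=8): FL=W FR=S RL=S RR=W
after cmd 2 (t=16): FL=W FR=S RL=S RR=W
after cmd 3 (t=18): FL=W FR=S RL=S RR=W
after cmd 4 (t=26): FL=W FR=S RL=S RR=W
after cmd 5 (t=32): FL=W FR=S RL=S RR=W
after cmd 6 (t=37): FL=S FR=W RL=W RR=S
after cmd 7 (t=40): FL=W FR=S RL=S RR=W
after cmd 8 (t=45): FL=S FR=W RL=W RR=S


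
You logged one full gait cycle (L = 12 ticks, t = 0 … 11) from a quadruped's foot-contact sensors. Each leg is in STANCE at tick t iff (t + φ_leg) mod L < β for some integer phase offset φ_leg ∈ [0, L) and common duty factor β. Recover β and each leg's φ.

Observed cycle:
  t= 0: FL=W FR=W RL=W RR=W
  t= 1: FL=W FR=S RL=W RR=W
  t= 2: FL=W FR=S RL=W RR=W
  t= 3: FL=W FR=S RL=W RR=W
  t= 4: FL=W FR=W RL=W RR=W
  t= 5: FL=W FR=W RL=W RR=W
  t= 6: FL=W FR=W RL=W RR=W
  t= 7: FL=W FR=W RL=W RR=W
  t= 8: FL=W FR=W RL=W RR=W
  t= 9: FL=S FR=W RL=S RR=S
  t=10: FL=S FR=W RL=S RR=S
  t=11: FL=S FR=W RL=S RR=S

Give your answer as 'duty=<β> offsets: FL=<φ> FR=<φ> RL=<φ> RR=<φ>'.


duty=3 offsets: FL=3 FR=11 RL=3 RR=3

duty β = stance ticks per leg = 3
FL: stance ticks = 3; W→S at t=9 → φ=3
FR: stance ticks = 3; W→S at t=1 → φ=11
RL: stance ticks = 3; W→S at t=9 → φ=3
RR: stance ticks = 3; W→S at t=9 → φ=3


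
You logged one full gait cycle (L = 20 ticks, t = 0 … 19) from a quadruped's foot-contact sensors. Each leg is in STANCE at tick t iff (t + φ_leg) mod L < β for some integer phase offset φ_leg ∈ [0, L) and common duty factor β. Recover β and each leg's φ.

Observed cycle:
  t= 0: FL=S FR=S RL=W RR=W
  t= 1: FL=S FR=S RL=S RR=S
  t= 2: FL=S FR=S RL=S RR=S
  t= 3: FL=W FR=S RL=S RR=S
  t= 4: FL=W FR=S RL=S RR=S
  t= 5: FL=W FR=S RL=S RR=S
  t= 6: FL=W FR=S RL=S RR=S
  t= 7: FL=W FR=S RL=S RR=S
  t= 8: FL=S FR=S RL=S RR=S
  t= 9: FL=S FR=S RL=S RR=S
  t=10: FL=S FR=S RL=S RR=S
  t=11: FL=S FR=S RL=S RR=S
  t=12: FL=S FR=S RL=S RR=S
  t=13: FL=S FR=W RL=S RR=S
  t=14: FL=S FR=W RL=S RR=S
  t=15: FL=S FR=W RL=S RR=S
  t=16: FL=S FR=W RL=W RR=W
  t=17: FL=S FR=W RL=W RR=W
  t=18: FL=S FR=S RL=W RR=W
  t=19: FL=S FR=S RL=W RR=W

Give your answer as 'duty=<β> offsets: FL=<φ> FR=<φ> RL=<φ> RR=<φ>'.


duty β = stance ticks per leg = 15
FL: stance ticks = 15; W→S at t=8 → φ=12
FR: stance ticks = 15; W→S at t=18 → φ=2
RL: stance ticks = 15; W→S at t=1 → φ=19
RR: stance ticks = 15; W→S at t=1 → φ=19

duty=15 offsets: FL=12 FR=2 RL=19 RR=19


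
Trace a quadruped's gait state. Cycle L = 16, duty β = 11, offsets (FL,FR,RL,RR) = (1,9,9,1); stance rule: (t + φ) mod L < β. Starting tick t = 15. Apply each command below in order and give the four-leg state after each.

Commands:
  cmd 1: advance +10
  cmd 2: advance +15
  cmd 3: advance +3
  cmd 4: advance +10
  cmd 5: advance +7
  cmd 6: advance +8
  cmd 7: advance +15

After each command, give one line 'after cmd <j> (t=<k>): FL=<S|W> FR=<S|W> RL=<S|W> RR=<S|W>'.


start t=15: FL=S FR=S RL=S RR=S
cmd 1: advance +10 → t=25, phase=(10,2,2,10) → FL=S FR=S RL=S RR=S
cmd 2: advance +15 → t=40, phase=(9,1,1,9) → FL=S FR=S RL=S RR=S
cmd 3: advance +3 → t=43, phase=(12,4,4,12) → FL=W FR=S RL=S RR=W
cmd 4: advance +10 → t=53, phase=(6,14,14,6) → FL=S FR=W RL=W RR=S
cmd 5: advance +7 → t=60, phase=(13,5,5,13) → FL=W FR=S RL=S RR=W
cmd 6: advance +8 → t=68, phase=(5,13,13,5) → FL=S FR=W RL=W RR=S
cmd 7: advance +15 → t=83, phase=(4,12,12,4) → FL=S FR=W RL=W RR=S

after cmd 1 (t=25): FL=S FR=S RL=S RR=S
after cmd 2 (t=40): FL=S FR=S RL=S RR=S
after cmd 3 (t=43): FL=W FR=S RL=S RR=W
after cmd 4 (t=53): FL=S FR=W RL=W RR=S
after cmd 5 (t=60): FL=W FR=S RL=S RR=W
after cmd 6 (t=68): FL=S FR=W RL=W RR=S
after cmd 7 (t=83): FL=S FR=W RL=W RR=S
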